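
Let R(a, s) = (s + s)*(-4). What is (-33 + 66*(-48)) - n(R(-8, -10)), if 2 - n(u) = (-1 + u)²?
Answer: 3038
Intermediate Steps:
R(a, s) = -8*s (R(a, s) = (2*s)*(-4) = -8*s)
n(u) = 2 - (-1 + u)²
(-33 + 66*(-48)) - n(R(-8, -10)) = (-33 + 66*(-48)) - (2 - (-1 - 8*(-10))²) = (-33 - 3168) - (2 - (-1 + 80)²) = -3201 - (2 - 1*79²) = -3201 - (2 - 1*6241) = -3201 - (2 - 6241) = -3201 - 1*(-6239) = -3201 + 6239 = 3038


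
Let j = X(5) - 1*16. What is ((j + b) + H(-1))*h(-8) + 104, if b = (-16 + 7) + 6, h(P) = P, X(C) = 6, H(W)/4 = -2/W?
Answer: 144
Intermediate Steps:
H(W) = -8/W (H(W) = 4*(-2/W) = -8/W)
j = -10 (j = 6 - 1*16 = 6 - 16 = -10)
b = -3 (b = -9 + 6 = -3)
((j + b) + H(-1))*h(-8) + 104 = ((-10 - 3) - 8/(-1))*(-8) + 104 = (-13 - 8*(-1))*(-8) + 104 = (-13 + 8)*(-8) + 104 = -5*(-8) + 104 = 40 + 104 = 144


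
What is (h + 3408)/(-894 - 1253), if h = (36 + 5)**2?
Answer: -5089/2147 ≈ -2.3703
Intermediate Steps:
h = 1681 (h = 41**2 = 1681)
(h + 3408)/(-894 - 1253) = (1681 + 3408)/(-894 - 1253) = 5089/(-2147) = 5089*(-1/2147) = -5089/2147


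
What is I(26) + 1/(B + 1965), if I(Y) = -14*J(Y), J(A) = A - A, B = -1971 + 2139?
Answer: 1/2133 ≈ 0.00046882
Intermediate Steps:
B = 168
J(A) = 0
I(Y) = 0 (I(Y) = -14*0 = 0)
I(26) + 1/(B + 1965) = 0 + 1/(168 + 1965) = 0 + 1/2133 = 1/2133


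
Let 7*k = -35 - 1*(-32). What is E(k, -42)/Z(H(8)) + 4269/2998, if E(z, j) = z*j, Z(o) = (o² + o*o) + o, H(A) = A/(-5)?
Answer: 431193/65956 ≈ 6.5376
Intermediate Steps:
k = -3/7 (k = (-35 - 1*(-32))/7 = (-35 + 32)/7 = (⅐)*(-3) = -3/7 ≈ -0.42857)
H(A) = -A/5 (H(A) = A*(-⅕) = -A/5)
Z(o) = o + 2*o² (Z(o) = (o² + o²) + o = 2*o² + o = o + 2*o²)
E(z, j) = j*z
E(k, -42)/Z(H(8)) + 4269/2998 = (-42*(-3/7))/(((-⅕*8)*(1 + 2*(-⅕*8)))) + 4269/2998 = 18/((-8*(1 + 2*(-8/5))/5)) + 4269*(1/2998) = 18/((-8*(1 - 16/5)/5)) + 4269/2998 = 18/((-8/5*(-11/5))) + 4269/2998 = 18/(88/25) + 4269/2998 = 18*(25/88) + 4269/2998 = 225/44 + 4269/2998 = 431193/65956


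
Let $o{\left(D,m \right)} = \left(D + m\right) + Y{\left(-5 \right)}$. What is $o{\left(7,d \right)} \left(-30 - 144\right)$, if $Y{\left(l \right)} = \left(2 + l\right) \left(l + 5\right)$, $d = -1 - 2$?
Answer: $-696$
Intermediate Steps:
$d = -3$ ($d = -1 - 2 = -3$)
$Y{\left(l \right)} = \left(2 + l\right) \left(5 + l\right)$
$o{\left(D,m \right)} = D + m$ ($o{\left(D,m \right)} = \left(D + m\right) + \left(10 + \left(-5\right)^{2} + 7 \left(-5\right)\right) = \left(D + m\right) + \left(10 + 25 - 35\right) = \left(D + m\right) + 0 = D + m$)
$o{\left(7,d \right)} \left(-30 - 144\right) = \left(7 - 3\right) \left(-30 - 144\right) = 4 \left(-174\right) = -696$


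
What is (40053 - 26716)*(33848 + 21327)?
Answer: 735868975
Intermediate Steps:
(40053 - 26716)*(33848 + 21327) = 13337*55175 = 735868975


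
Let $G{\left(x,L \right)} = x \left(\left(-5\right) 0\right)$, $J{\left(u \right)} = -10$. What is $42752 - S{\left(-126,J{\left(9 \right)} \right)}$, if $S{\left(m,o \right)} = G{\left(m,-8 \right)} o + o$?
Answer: $42762$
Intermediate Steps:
$G{\left(x,L \right)} = 0$ ($G{\left(x,L \right)} = x 0 = 0$)
$S{\left(m,o \right)} = o$ ($S{\left(m,o \right)} = 0 o + o = 0 + o = o$)
$42752 - S{\left(-126,J{\left(9 \right)} \right)} = 42752 - -10 = 42752 + 10 = 42762$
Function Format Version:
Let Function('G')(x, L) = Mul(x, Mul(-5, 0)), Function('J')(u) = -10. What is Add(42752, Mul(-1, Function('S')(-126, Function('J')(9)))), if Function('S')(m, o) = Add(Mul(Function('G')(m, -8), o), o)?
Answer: 42762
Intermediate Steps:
Function('G')(x, L) = 0 (Function('G')(x, L) = Mul(x, 0) = 0)
Function('S')(m, o) = o (Function('S')(m, o) = Add(Mul(0, o), o) = Add(0, o) = o)
Add(42752, Mul(-1, Function('S')(-126, Function('J')(9)))) = Add(42752, Mul(-1, -10)) = Add(42752, 10) = 42762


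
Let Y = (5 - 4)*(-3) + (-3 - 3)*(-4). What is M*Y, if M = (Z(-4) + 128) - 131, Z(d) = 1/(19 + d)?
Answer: -308/5 ≈ -61.600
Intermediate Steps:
M = -44/15 (M = (1/(19 - 4) + 128) - 131 = (1/15 + 128) - 131 = 1921/15 - 131 = -44/15 ≈ -2.9333)
Y = 21 (Y = 1*(-3) - 6*(-4) = -3 + 24 = 21)
M*Y = -44/15*21 = -308/5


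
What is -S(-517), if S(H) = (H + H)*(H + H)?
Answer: -1069156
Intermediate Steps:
S(H) = 4*H² (S(H) = (2*H)*(2*H) = 4*H²)
-S(-517) = -4*(-517)² = -4*267289 = -1*1069156 = -1069156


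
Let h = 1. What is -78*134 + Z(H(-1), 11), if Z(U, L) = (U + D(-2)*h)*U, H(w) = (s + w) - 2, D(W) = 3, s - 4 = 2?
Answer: -10434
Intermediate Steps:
s = 6 (s = 4 + 2 = 6)
H(w) = 4 + w (H(w) = (6 + w) - 2 = 4 + w)
Z(U, L) = U*(3 + U) (Z(U, L) = (U + 3*1)*U = (U + 3)*U = (3 + U)*U = U*(3 + U))
-78*134 + Z(H(-1), 11) = -78*134 + (4 - 1)*(3 + (4 - 1)) = -10452 + 3*(3 + 3) = -10452 + 3*6 = -10452 + 18 = -10434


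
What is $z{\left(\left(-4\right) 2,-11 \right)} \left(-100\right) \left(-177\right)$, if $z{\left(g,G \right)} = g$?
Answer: $-141600$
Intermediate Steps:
$z{\left(\left(-4\right) 2,-11 \right)} \left(-100\right) \left(-177\right) = \left(-4\right) 2 \left(-100\right) \left(-177\right) = \left(-8\right) \left(-100\right) \left(-177\right) = 800 \left(-177\right) = -141600$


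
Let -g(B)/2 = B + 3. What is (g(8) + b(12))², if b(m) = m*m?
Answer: 14884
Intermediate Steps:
b(m) = m²
g(B) = -6 - 2*B (g(B) = -2*(B + 3) = -2*(3 + B) = -6 - 2*B)
(g(8) + b(12))² = ((-6 - 2*8) + 12²)² = ((-6 - 16) + 144)² = (-22 + 144)² = 122² = 14884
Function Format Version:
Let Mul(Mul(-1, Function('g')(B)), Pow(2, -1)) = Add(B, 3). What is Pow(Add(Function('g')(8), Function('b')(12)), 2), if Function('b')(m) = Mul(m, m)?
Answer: 14884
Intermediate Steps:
Function('b')(m) = Pow(m, 2)
Function('g')(B) = Add(-6, Mul(-2, B)) (Function('g')(B) = Mul(-2, Add(B, 3)) = Mul(-2, Add(3, B)) = Add(-6, Mul(-2, B)))
Pow(Add(Function('g')(8), Function('b')(12)), 2) = Pow(Add(Add(-6, Mul(-2, 8)), Pow(12, 2)), 2) = Pow(Add(Add(-6, -16), 144), 2) = Pow(Add(-22, 144), 2) = Pow(122, 2) = 14884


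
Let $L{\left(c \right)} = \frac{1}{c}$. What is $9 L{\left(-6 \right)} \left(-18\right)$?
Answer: $27$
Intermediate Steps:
$9 L{\left(-6 \right)} \left(-18\right) = \frac{9}{-6} \left(-18\right) = 9 \left(- \frac{1}{6}\right) \left(-18\right) = \left(- \frac{3}{2}\right) \left(-18\right) = 27$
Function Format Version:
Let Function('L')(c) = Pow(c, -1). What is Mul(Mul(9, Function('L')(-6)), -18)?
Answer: 27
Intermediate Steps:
Mul(Mul(9, Function('L')(-6)), -18) = Mul(Mul(9, Pow(-6, -1)), -18) = Mul(Mul(9, Rational(-1, 6)), -18) = Mul(Rational(-3, 2), -18) = 27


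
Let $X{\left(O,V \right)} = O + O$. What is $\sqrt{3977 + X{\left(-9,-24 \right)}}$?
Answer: $\sqrt{3959} \approx 62.921$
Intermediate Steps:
$X{\left(O,V \right)} = 2 O$
$\sqrt{3977 + X{\left(-9,-24 \right)}} = \sqrt{3977 + 2 \left(-9\right)} = \sqrt{3977 - 18} = \sqrt{3959}$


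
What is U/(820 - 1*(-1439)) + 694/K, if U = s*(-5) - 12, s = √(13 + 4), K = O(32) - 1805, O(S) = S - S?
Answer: -529802/1359165 - 5*√17/2259 ≈ -0.39893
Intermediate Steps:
O(S) = 0
K = -1805 (K = 0 - 1805 = -1805)
s = √17 ≈ 4.1231
U = -12 - 5*√17 (U = √17*(-5) - 12 = -5*√17 - 12 = -12 - 5*√17 ≈ -32.616)
U/(820 - 1*(-1439)) + 694/K = (-12 - 5*√17)/(820 - 1*(-1439)) + 694/(-1805) = (-12 - 5*√17)/(820 + 1439) + 694*(-1/1805) = (-12 - 5*√17)/2259 - 694/1805 = (-12 - 5*√17)*(1/2259) - 694/1805 = (-4/753 - 5*√17/2259) - 694/1805 = -529802/1359165 - 5*√17/2259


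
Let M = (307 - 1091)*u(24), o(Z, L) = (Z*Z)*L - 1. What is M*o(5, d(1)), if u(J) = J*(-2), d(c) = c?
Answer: 903168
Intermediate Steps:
o(Z, L) = -1 + L*Z² (o(Z, L) = Z²*L - 1 = L*Z² - 1 = -1 + L*Z²)
u(J) = -2*J
M = 37632 (M = (307 - 1091)*(-2*24) = -784*(-48) = 37632)
M*o(5, d(1)) = 37632*(-1 + 1*5²) = 37632*(-1 + 1*25) = 37632*(-1 + 25) = 37632*24 = 903168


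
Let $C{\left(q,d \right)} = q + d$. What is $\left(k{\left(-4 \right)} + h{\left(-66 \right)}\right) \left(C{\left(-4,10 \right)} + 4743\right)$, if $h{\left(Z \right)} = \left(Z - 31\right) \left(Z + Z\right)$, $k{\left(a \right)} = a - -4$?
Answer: $60806196$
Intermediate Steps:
$k{\left(a \right)} = 4 + a$ ($k{\left(a \right)} = a + 4 = 4 + a$)
$h{\left(Z \right)} = 2 Z \left(-31 + Z\right)$ ($h{\left(Z \right)} = \left(-31 + Z\right) 2 Z = 2 Z \left(-31 + Z\right)$)
$C{\left(q,d \right)} = d + q$
$\left(k{\left(-4 \right)} + h{\left(-66 \right)}\right) \left(C{\left(-4,10 \right)} + 4743\right) = \left(\left(4 - 4\right) + 2 \left(-66\right) \left(-31 - 66\right)\right) \left(\left(10 - 4\right) + 4743\right) = \left(0 + 2 \left(-66\right) \left(-97\right)\right) \left(6 + 4743\right) = \left(0 + 12804\right) 4749 = 12804 \cdot 4749 = 60806196$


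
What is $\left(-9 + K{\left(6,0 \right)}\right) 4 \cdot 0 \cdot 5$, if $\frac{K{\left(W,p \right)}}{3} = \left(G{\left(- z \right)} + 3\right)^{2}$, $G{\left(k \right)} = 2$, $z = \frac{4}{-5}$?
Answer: $0$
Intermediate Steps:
$z = - \frac{4}{5}$ ($z = 4 \left(- \frac{1}{5}\right) = - \frac{4}{5} \approx -0.8$)
$K{\left(W,p \right)} = 75$ ($K{\left(W,p \right)} = 3 \left(2 + 3\right)^{2} = 3 \cdot 5^{2} = 3 \cdot 25 = 75$)
$\left(-9 + K{\left(6,0 \right)}\right) 4 \cdot 0 \cdot 5 = \left(-9 + 75\right) 4 \cdot 0 \cdot 5 = 66 \cdot 0 \cdot 5 = 66 \cdot 0 = 0$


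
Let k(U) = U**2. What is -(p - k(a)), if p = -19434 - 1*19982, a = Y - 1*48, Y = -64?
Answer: 51960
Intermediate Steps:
a = -112 (a = -64 - 1*48 = -64 - 48 = -112)
p = -39416 (p = -19434 - 19982 = -39416)
-(p - k(a)) = -(-39416 - 1*(-112)**2) = -(-39416 - 1*12544) = -(-39416 - 12544) = -1*(-51960) = 51960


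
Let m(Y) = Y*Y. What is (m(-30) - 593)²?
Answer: 94249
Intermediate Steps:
m(Y) = Y²
(m(-30) - 593)² = ((-30)² - 593)² = (900 - 593)² = 307² = 94249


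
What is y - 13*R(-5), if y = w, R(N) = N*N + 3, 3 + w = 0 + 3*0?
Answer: -367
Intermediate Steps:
w = -3 (w = -3 + (0 + 3*0) = -3 + (0 + 0) = -3 + 0 = -3)
R(N) = 3 + N² (R(N) = N² + 3 = 3 + N²)
y = -3
y - 13*R(-5) = -3 - 13*(3 + (-5)²) = -3 - 13*(3 + 25) = -3 - 13*28 = -3 - 364 = -367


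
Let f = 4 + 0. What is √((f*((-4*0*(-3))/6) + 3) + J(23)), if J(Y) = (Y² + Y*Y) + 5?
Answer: √1066 ≈ 32.650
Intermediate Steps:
f = 4
J(Y) = 5 + 2*Y² (J(Y) = (Y² + Y²) + 5 = 2*Y² + 5 = 5 + 2*Y²)
√((f*((-4*0*(-3))/6) + 3) + J(23)) = √((4*((-4*0*(-3))/6) + 3) + (5 + 2*23²)) = √((4*((0*(-3))*(⅙)) + 3) + (5 + 2*529)) = √((4*(0*(⅙)) + 3) + (5 + 1058)) = √((4*0 + 3) + 1063) = √((0 + 3) + 1063) = √(3 + 1063) = √1066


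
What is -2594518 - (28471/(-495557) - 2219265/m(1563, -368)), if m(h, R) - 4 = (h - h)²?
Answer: -4043153806615/1982228 ≈ -2.0397e+6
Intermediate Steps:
m(h, R) = 4 (m(h, R) = 4 + (h - h)² = 4 + 0² = 4 + 0 = 4)
-2594518 - (28471/(-495557) - 2219265/m(1563, -368)) = -2594518 - (28471/(-495557) - 2219265/4) = -2594518 - (28471*(-1/495557) - 2219265*¼) = -2594518 - (-28471/495557 - 2219265/4) = -2594518 - 1*(-1099772419489/1982228) = -2594518 + 1099772419489/1982228 = -4043153806615/1982228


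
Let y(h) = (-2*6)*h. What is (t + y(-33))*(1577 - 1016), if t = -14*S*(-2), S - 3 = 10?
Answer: 426360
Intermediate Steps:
S = 13 (S = 3 + 10 = 13)
y(h) = -12*h
t = 364 (t = -14*13*(-2) = -182*(-2) = 364)
(t + y(-33))*(1577 - 1016) = (364 - 12*(-33))*(1577 - 1016) = (364 + 396)*561 = 760*561 = 426360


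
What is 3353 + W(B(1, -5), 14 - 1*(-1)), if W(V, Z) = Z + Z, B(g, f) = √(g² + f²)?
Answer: 3383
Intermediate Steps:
B(g, f) = √(f² + g²)
W(V, Z) = 2*Z
3353 + W(B(1, -5), 14 - 1*(-1)) = 3353 + 2*(14 - 1*(-1)) = 3353 + 2*(14 + 1) = 3353 + 2*15 = 3353 + 30 = 3383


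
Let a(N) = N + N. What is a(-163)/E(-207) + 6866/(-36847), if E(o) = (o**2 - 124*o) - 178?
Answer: -481227696/2518087133 ≈ -0.19111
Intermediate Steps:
a(N) = 2*N
E(o) = -178 + o**2 - 124*o
a(-163)/E(-207) + 6866/(-36847) = (2*(-163))/(-178 + (-207)**2 - 124*(-207)) + 6866/(-36847) = -326/(-178 + 42849 + 25668) + 6866*(-1/36847) = -326/68339 - 6866/36847 = -481227696/2518087133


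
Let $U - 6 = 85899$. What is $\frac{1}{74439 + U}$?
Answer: $\frac{1}{160344} \approx 6.2366 \cdot 10^{-6}$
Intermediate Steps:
$U = 85905$ ($U = 6 + 85899 = 85905$)
$\frac{1}{74439 + U} = \frac{1}{74439 + 85905} = \frac{1}{160344}$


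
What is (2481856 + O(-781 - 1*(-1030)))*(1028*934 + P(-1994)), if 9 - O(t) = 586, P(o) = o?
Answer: 2377457324082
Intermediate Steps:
O(t) = -577 (O(t) = 9 - 1*586 = 9 - 586 = -577)
(2481856 + O(-781 - 1*(-1030)))*(1028*934 + P(-1994)) = (2481856 - 577)*(1028*934 - 1994) = 2481279*(960152 - 1994) = 2481279*958158 = 2377457324082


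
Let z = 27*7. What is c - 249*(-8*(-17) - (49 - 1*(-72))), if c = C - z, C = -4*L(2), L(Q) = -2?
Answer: -3916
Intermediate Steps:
z = 189
C = 8 (C = -4*(-2) = 8)
c = -181 (c = 8 - 1*189 = 8 - 189 = -181)
c - 249*(-8*(-17) - (49 - 1*(-72))) = -181 - 249*(-8*(-17) - (49 - 1*(-72))) = -181 - 249*(136 - (49 + 72)) = -181 - 249*(136 - 1*121) = -181 - 249*(136 - 121) = -181 - 249*15 = -181 - 3735 = -3916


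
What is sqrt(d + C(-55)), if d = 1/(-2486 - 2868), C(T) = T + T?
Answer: I*sqrt(3153190114)/5354 ≈ 10.488*I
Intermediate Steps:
C(T) = 2*T
d = -1/5354 (d = 1/(-5354) = -1/5354 ≈ -0.00018678)
sqrt(d + C(-55)) = sqrt(-1/5354 + 2*(-55)) = sqrt(-1/5354 - 110) = sqrt(-588941/5354) = I*sqrt(3153190114)/5354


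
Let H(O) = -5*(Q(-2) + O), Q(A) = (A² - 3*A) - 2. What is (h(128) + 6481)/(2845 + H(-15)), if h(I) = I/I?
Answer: 3241/1440 ≈ 2.2507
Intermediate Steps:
h(I) = 1
Q(A) = -2 + A² - 3*A
H(O) = -40 - 5*O (H(O) = -5*((-2 + (-2)² - 3*(-2)) + O) = -5*((-2 + 4 + 6) + O) = -5*(8 + O) = -40 - 5*O)
(h(128) + 6481)/(2845 + H(-15)) = (1 + 6481)/(2845 + (-40 - 5*(-15))) = 6482/(2845 + (-40 + 75)) = 6482/(2845 + 35) = 6482/2880 = 6482*(1/2880) = 3241/1440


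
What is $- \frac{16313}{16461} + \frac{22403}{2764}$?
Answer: $\frac{323686651}{45498204} \approx 7.1143$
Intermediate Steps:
$- \frac{16313}{16461} + \frac{22403}{2764} = \frac{323686651}{45498204}$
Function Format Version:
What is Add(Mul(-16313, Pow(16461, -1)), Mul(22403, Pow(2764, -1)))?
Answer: Rational(323686651, 45498204) ≈ 7.1143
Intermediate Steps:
Add(Mul(-16313, Pow(16461, -1)), Mul(22403, Pow(2764, -1))) = Add(Mul(-16313, Rational(1, 16461)), Mul(22403, Rational(1, 2764))) = Add(Rational(-16313, 16461), Rational(22403, 2764)) = Rational(323686651, 45498204)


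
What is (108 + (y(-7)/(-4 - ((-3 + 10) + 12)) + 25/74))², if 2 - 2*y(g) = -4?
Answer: 33918220561/2896804 ≈ 11709.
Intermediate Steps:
y(g) = 3 (y(g) = 1 - ½*(-4) = 1 + 2 = 3)
(108 + (y(-7)/(-4 - ((-3 + 10) + 12)) + 25/74))² = (108 + (3/(-4 - ((-3 + 10) + 12)) + 25/74))² = (108 + (3/(-4 - (7 + 12)) + 25*(1/74)))² = (108 + (3/(-4 - 1*19) + 25/74))² = (108 + (3/(-4 - 19) + 25/74))² = (108 + (3/(-23) + 25/74))² = (108 + (3*(-1/23) + 25/74))² = (108 + (-3/23 + 25/74))² = (108 + 353/1702)² = (184169/1702)² = 33918220561/2896804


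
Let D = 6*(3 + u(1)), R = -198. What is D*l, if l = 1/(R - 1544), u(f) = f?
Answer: -12/871 ≈ -0.013777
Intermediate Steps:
D = 24 (D = 6*(3 + 1) = 6*4 = 24)
l = -1/1742 (l = 1/(-198 - 1544) = 1/(-1742) = -1/1742 ≈ -0.00057405)
D*l = 24*(-1/1742) = -12/871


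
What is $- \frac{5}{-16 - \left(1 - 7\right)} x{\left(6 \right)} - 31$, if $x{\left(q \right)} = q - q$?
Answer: $-31$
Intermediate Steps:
$x{\left(q \right)} = 0$
$- \frac{5}{-16 - \left(1 - 7\right)} x{\left(6 \right)} - 31 = - \frac{5}{-16 - \left(1 - 7\right)} 0 - 31 = - \frac{5}{-16 - -6} \cdot 0 - 31 = - \frac{5}{-16 + 6} \cdot 0 - 31 = - \frac{5}{-10} \cdot 0 - 31 = \left(-5\right) \left(- \frac{1}{10}\right) 0 - 31 = \frac{1}{2} \cdot 0 - 31 = 0 - 31 = -31$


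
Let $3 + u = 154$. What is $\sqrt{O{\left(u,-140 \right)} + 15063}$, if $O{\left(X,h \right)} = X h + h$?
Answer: $i \sqrt{6217} \approx 78.848 i$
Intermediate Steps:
$u = 151$ ($u = -3 + 154 = 151$)
$O{\left(X,h \right)} = h + X h$
$\sqrt{O{\left(u,-140 \right)} + 15063} = \sqrt{- 140 \left(1 + 151\right) + 15063} = \sqrt{\left(-140\right) 152 + 15063} = \sqrt{-21280 + 15063} = \sqrt{-6217} = i \sqrt{6217}$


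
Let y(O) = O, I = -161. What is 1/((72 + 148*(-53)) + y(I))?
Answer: -1/7933 ≈ -0.00012606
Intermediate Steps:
1/((72 + 148*(-53)) + y(I)) = 1/((72 + 148*(-53)) - 161) = 1/((72 - 7844) - 161) = 1/(-7772 - 161) = 1/(-7933) = -1/7933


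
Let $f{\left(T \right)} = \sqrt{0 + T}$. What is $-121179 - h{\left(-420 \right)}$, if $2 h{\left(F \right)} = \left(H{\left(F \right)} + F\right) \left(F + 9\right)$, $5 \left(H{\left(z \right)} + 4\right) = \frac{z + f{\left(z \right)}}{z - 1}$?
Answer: $- \frac{87681669}{421} - \frac{411 i \sqrt{105}}{2105} \approx -2.0827 \cdot 10^{5} - 2.0007 i$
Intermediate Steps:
$f{\left(T \right)} = \sqrt{T}$
$H{\left(z \right)} = -4 + \frac{z + \sqrt{z}}{5 \left(-1 + z\right)}$ ($H{\left(z \right)} = -4 + \frac{\left(z + \sqrt{z}\right) \frac{1}{z - 1}}{5} = -4 + \frac{\left(z + \sqrt{z}\right) \frac{1}{-1 + z}}{5} = -4 + \frac{\frac{1}{-1 + z} \left(z + \sqrt{z}\right)}{5} = -4 + \frac{z + \sqrt{z}}{5 \left(-1 + z\right)}$)
$h{\left(F \right)} = \frac{\left(9 + F\right) \left(F + \frac{20 + \sqrt{F} - 19 F}{5 \left(-1 + F\right)}\right)}{2}$ ($h{\left(F \right)} = \frac{\left(\frac{20 + \sqrt{F} - 19 F}{5 \left(-1 + F\right)} + F\right) \left(F + 9\right)}{2} = \frac{\left(F + \frac{20 + \sqrt{F} - 19 F}{5 \left(-1 + F\right)}\right) \left(9 + F\right)}{2} = \frac{\left(9 + F\right) \left(F + \frac{20 + \sqrt{F} - 19 F}{5 \left(-1 + F\right)}\right)}{2}$)
$-121179 - h{\left(-420 \right)} = -121179 - \frac{180 + \left(-420\right)^{\frac{3}{2}} - -82320 + 5 \left(-420\right)^{3} + 9 \sqrt{-420} + 21 \left(-420\right)^{2}}{10 \left(-1 - 420\right)} = -121179 - \frac{180 - 840 i \sqrt{105} + 82320 + 5 \left(-74088000\right) + 9 \cdot 2 i \sqrt{105} + 21 \cdot 176400}{10 \left(-421\right)} = -121179 - \frac{1}{10} \left(- \frac{1}{421}\right) \left(180 - 840 i \sqrt{105} + 82320 - 370440000 + 18 i \sqrt{105} + 3704400\right) = -121179 - \frac{1}{10} \left(- \frac{1}{421}\right) \left(-366653100 - 822 i \sqrt{105}\right) = -121179 - \left(\frac{36665310}{421} + \frac{411 i \sqrt{105}}{2105}\right) = - \frac{87681669}{421} - \frac{411 i \sqrt{105}}{2105}$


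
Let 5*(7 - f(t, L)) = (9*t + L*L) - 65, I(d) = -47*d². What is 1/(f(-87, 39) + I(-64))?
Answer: -5/963198 ≈ -5.1910e-6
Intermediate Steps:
f(t, L) = 20 - 9*t/5 - L²/5 (f(t, L) = 7 - ((9*t + L*L) - 65)/5 = 7 - ((9*t + L²) - 65)/5 = 7 - ((L² + 9*t) - 65)/5 = 7 - (-65 + L² + 9*t)/5 = 7 + (13 - 9*t/5 - L²/5) = 20 - 9*t/5 - L²/5)
1/(f(-87, 39) + I(-64)) = 1/((20 - 9/5*(-87) - ⅕*39²) - 47*(-64)²) = 1/((20 + 783/5 - ⅕*1521) - 47*4096) = 1/((20 + 783/5 - 1521/5) - 192512) = 1/(-638/5 - 192512) = 1/(-963198/5) = -5/963198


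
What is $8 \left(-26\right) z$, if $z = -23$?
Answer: $4784$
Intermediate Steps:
$8 \left(-26\right) z = 8 \left(-26\right) \left(-23\right) = \left(-208\right) \left(-23\right) = 4784$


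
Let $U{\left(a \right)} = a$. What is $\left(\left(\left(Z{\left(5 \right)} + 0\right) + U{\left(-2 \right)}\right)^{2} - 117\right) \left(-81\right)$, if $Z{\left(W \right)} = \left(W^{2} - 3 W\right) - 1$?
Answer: $5508$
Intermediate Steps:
$Z{\left(W \right)} = -1 + W^{2} - 3 W$
$\left(\left(\left(Z{\left(5 \right)} + 0\right) + U{\left(-2 \right)}\right)^{2} - 117\right) \left(-81\right) = \left(\left(\left(\left(-1 + 5^{2} - 15\right) + 0\right) - 2\right)^{2} - 117\right) \left(-81\right) = \left(\left(\left(\left(-1 + 25 - 15\right) + 0\right) - 2\right)^{2} - 117\right) \left(-81\right) = \left(\left(\left(9 + 0\right) - 2\right)^{2} - 117\right) \left(-81\right) = \left(\left(9 - 2\right)^{2} - 117\right) \left(-81\right) = \left(7^{2} - 117\right) \left(-81\right) = \left(49 - 117\right) \left(-81\right) = \left(-68\right) \left(-81\right) = 5508$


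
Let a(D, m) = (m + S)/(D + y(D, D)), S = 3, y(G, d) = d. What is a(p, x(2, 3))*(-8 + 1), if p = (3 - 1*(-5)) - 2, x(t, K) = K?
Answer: -7/2 ≈ -3.5000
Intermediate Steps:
p = 6 (p = (3 + 5) - 2 = 8 - 2 = 6)
a(D, m) = (3 + m)/(2*D) (a(D, m) = (m + 3)/(D + D) = (3 + m)/((2*D)) = (3 + m)*(1/(2*D)) = (3 + m)/(2*D))
a(p, x(2, 3))*(-8 + 1) = ((½)*(3 + 3)/6)*(-8 + 1) = ((½)*(⅙)*6)*(-7) = (½)*(-7) = -7/2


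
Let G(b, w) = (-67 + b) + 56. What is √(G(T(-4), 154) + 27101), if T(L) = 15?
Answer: √27105 ≈ 164.64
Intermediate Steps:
G(b, w) = -11 + b
√(G(T(-4), 154) + 27101) = √((-11 + 15) + 27101) = √(4 + 27101) = √27105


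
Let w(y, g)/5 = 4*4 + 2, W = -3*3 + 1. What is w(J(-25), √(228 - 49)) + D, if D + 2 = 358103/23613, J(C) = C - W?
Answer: 2436047/23613 ≈ 103.17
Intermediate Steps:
W = -8 (W = -9 + 1 = -8)
J(C) = 8 + C (J(C) = C - 1*(-8) = C + 8 = 8 + C)
D = 310877/23613 (D = -2 + 358103/23613 = 310877/23613 ≈ 13.165)
w(y, g) = 90 (w(y, g) = 5*(4*4 + 2) = 5*(16 + 2) = 5*18 = 90)
w(J(-25), √(228 - 49)) + D = 90 + 310877/23613 = 2436047/23613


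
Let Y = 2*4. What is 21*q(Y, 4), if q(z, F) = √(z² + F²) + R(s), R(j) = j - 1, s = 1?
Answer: 84*√5 ≈ 187.83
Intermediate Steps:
Y = 8
R(j) = -1 + j
q(z, F) = √(F² + z²) (q(z, F) = √(z² + F²) + (-1 + 1) = √(F² + z²) + 0 = √(F² + z²))
21*q(Y, 4) = 21*√(4² + 8²) = 21*√(16 + 64) = 21*√80 = 21*(4*√5) = 84*√5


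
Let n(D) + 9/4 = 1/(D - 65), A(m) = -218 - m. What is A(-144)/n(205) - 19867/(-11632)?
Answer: 63372879/1826224 ≈ 34.702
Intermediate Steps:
n(D) = -9/4 + 1/(-65 + D) (n(D) = -9/4 + 1/(D - 65) = -9/4 + 1/(-65 + D))
A(-144)/n(205) - 19867/(-11632) = (-218 - 1*(-144))/(((589 - 9*205)/(4*(-65 + 205)))) - 19867/(-11632) = (-218 + 144)/(((1/4)*(589 - 1845)/140)) - 19867*(-1/11632) = -74/((1/4)*(1/140)*(-1256)) + 19867/11632 = -74/(-157/70) + 19867/11632 = -74*(-70/157) + 19867/11632 = 5180/157 + 19867/11632 = 63372879/1826224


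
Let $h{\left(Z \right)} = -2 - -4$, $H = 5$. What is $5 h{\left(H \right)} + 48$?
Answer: $58$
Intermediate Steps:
$h{\left(Z \right)} = 2$ ($h{\left(Z \right)} = -2 + 4 = 2$)
$5 h{\left(H \right)} + 48 = 5 \cdot 2 + 48 = 10 + 48 = 58$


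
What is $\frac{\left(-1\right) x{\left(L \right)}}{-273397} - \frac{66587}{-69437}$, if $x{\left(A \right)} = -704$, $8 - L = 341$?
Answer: $\frac{18155802391}{18983867489} \approx 0.95638$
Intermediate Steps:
$L = -333$ ($L = 8 - 341 = -333$)
$\frac{\left(-1\right) x{\left(L \right)}}{-273397} - \frac{66587}{-69437} = \frac{\left(-1\right) \left(-704\right)}{-273397} - \frac{66587}{-69437} = 704 \left(- \frac{1}{273397}\right) - - \frac{66587}{69437} = - \frac{704}{273397} + \frac{66587}{69437} = \frac{18155802391}{18983867489}$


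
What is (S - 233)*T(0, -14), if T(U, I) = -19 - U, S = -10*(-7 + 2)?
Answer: 3477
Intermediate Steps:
S = 50 (S = -10*(-5) = 50)
(S - 233)*T(0, -14) = (50 - 233)*(-19 - 1*0) = -183*(-19 + 0) = -183*(-19) = 3477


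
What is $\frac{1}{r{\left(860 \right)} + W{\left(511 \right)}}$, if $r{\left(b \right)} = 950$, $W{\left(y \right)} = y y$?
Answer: $\frac{1}{262071} \approx 3.8158 \cdot 10^{-6}$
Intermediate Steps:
$W{\left(y \right)} = y^{2}$
$\frac{1}{r{\left(860 \right)} + W{\left(511 \right)}} = \frac{1}{950 + 511^{2}} = \frac{1}{950 + 261121} = \frac{1}{262071}$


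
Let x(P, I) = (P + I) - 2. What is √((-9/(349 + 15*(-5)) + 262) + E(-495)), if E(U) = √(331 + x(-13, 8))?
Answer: √21018814/274 ≈ 16.732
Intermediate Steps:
x(P, I) = -2 + I + P (x(P, I) = (I + P) - 2 = -2 + I + P)
E(U) = 18 (E(U) = √(331 + (-2 + 8 - 13)) = √(331 - 7) = √324 = 18)
√((-9/(349 + 15*(-5)) + 262) + E(-495)) = √((-9/(349 + 15*(-5)) + 262) + 18) = √((-9/(349 - 75) + 262) + 18) = √((-9/274 + 262) + 18) = √(71779/274 + 18) = √(76711/274) = √21018814/274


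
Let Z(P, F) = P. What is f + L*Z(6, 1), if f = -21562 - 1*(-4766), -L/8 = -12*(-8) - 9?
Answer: -20972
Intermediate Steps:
L = -696 (L = -8*(-12*(-8) - 9) = -8*(96 - 9) = -8*87 = -696)
f = -16796 (f = -21562 + 4766 = -16796)
f + L*Z(6, 1) = -16796 - 696*6 = -16796 - 4176 = -20972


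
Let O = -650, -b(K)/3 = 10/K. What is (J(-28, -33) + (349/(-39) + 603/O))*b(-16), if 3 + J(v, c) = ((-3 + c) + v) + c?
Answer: -214259/1040 ≈ -206.02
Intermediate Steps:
J(v, c) = -6 + v + 2*c (J(v, c) = -3 + (((-3 + c) + v) + c) = -3 + ((-3 + c + v) + c) = -3 + (-3 + v + 2*c) = -6 + v + 2*c)
b(K) = -30/K
(J(-28, -33) + (349/(-39) + 603/O))*b(-16) = ((-6 - 28 + 2*(-33)) + (349/(-39) + 603/(-650)))*(-30/(-16)) = ((-6 - 28 - 66) + (349*(-1/39) + 603*(-1/650)))*(-30*(-1/16)) = (-100 + (-349/39 - 603/650))*(15/8) = (-100 - 19259/1950)*(15/8) = -214259/1950*15/8 = -214259/1040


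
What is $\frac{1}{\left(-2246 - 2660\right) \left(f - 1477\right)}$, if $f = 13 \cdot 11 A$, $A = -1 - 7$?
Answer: $\frac{1}{12858626} \approx 7.7769 \cdot 10^{-8}$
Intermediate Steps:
$A = -8$ ($A = -1 - 7 = -8$)
$f = -1144$ ($f = 13 \cdot 11 \left(-8\right) = 143 \left(-8\right) = -1144$)
$\frac{1}{\left(-2246 - 2660\right) \left(f - 1477\right)} = \frac{1}{\left(-2246 - 2660\right) \left(-1144 - 1477\right)} = \frac{1}{\left(-4906\right) \left(-2621\right)} = \frac{1}{12858626}$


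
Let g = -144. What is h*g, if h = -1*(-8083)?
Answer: -1163952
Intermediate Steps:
h = 8083
h*g = 8083*(-144) = -1163952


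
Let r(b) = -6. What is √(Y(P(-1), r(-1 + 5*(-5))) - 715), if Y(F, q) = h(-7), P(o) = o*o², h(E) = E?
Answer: 19*I*√2 ≈ 26.87*I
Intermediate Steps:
P(o) = o³
Y(F, q) = -7
√(Y(P(-1), r(-1 + 5*(-5))) - 715) = √(-7 - 715) = √(-722) = 19*I*√2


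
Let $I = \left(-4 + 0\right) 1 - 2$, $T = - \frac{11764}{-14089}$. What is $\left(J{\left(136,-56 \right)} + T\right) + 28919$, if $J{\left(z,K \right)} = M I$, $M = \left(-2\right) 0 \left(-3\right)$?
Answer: $\frac{407451555}{14089} \approx 28920.0$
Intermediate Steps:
$T = \frac{11764}{14089}$ ($T = \left(-11764\right) \left(- \frac{1}{14089}\right) = \frac{11764}{14089} \approx 0.83498$)
$M = 0$ ($M = 0 \left(-3\right) = 0$)
$I = -6$ ($I = \left(-4\right) 1 - 2 = -4 - 2 = -6$)
$J{\left(z,K \right)} = 0$ ($J{\left(z,K \right)} = 0 \left(-6\right) = 0$)
$\left(J{\left(136,-56 \right)} + T\right) + 28919 = \left(0 + \frac{11764}{14089}\right) + 28919 = \frac{11764}{14089} + 28919 = \frac{407451555}{14089}$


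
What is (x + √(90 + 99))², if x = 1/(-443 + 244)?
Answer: 7484590/39601 - 6*√21/199 ≈ 188.86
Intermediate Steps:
x = -1/199 (x = 1/(-199) = -1/199 ≈ -0.0050251)
(x + √(90 + 99))² = (-1/199 + √(90 + 99))² = (-1/199 + √189)² = (-1/199 + 3*√21)²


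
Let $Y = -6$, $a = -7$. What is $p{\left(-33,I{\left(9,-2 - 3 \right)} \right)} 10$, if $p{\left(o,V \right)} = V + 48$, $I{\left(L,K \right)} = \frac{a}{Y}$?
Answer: $\frac{1475}{3} \approx 491.67$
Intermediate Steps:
$I{\left(L,K \right)} = \frac{7}{6}$ ($I{\left(L,K \right)} = - \frac{7}{-6} = \left(-7\right) \left(- \frac{1}{6}\right) = \frac{7}{6}$)
$p{\left(o,V \right)} = 48 + V$
$p{\left(-33,I{\left(9,-2 - 3 \right)} \right)} 10 = \left(48 + \frac{7}{6}\right) 10 = \frac{295}{6} \cdot 10 = \frac{1475}{3}$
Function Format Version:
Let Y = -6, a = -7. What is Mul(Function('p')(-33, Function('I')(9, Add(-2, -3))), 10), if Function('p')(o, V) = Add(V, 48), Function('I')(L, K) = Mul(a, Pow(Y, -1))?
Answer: Rational(1475, 3) ≈ 491.67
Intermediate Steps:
Function('I')(L, K) = Rational(7, 6) (Function('I')(L, K) = Mul(-7, Pow(-6, -1)) = Mul(-7, Rational(-1, 6)) = Rational(7, 6))
Function('p')(o, V) = Add(48, V)
Mul(Function('p')(-33, Function('I')(9, Add(-2, -3))), 10) = Mul(Add(48, Rational(7, 6)), 10) = Mul(Rational(295, 6), 10) = Rational(1475, 3)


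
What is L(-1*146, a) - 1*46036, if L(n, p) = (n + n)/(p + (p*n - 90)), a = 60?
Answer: -202328074/4395 ≈ -46036.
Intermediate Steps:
L(n, p) = 2*n/(-90 + p + n*p) (L(n, p) = (2*n)/(p + (n*p - 90)) = (2*n)/(p + (-90 + n*p)) = (2*n)/(-90 + p + n*p) = 2*n/(-90 + p + n*p))
L(-1*146, a) - 1*46036 = 2*(-1*146)/(-90 + 60 - 1*146*60) - 1*46036 = 2*(-146)/(-90 + 60 - 146*60) - 46036 = 2*(-146)/(-90 + 60 - 8760) - 46036 = 2*(-146)/(-8790) - 46036 = 2*(-146)*(-1/8790) - 46036 = 146/4395 - 46036 = -202328074/4395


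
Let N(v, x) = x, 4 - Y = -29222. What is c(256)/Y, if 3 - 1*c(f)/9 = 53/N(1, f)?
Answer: 2145/2493952 ≈ 0.00086008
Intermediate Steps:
Y = 29226 (Y = 4 - 1*(-29222) = 4 + 29222 = 29226)
c(f) = 27 - 477/f
c(256)/Y = (27 - 477/256)/29226 = (27 - 477*1/256)*(1/29226) = (27 - 477/256)*(1/29226) = (6435/256)*(1/29226) = 2145/2493952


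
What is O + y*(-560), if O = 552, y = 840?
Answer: -469848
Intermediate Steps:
O + y*(-560) = 552 + 840*(-560) = 552 - 470400 = -469848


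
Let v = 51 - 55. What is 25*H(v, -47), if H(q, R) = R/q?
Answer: 1175/4 ≈ 293.75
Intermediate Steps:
v = -4
25*H(v, -47) = 25*(-47/(-4)) = 25*(-47*(-1/4)) = 25*(47/4) = 1175/4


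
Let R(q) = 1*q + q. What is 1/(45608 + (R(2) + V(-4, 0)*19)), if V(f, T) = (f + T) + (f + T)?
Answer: 1/45460 ≈ 2.1997e-5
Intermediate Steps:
R(q) = 2*q (R(q) = q + q = 2*q)
V(f, T) = 2*T + 2*f (V(f, T) = (T + f) + (T + f) = 2*T + 2*f)
1/(45608 + (R(2) + V(-4, 0)*19)) = 1/(45608 + (2*2 + (2*0 + 2*(-4))*19)) = 1/(45608 + (4 + (0 - 8)*19)) = 1/(45608 + (4 - 8*19)) = 1/(45608 + (4 - 152)) = 1/(45608 - 148) = 1/45460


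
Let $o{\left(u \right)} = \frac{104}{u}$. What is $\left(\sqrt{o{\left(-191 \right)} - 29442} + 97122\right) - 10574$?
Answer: $86548 + \frac{i \sqrt{1074093466}}{191} \approx 86548.0 + 171.59 i$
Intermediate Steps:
$\left(\sqrt{o{\left(-191 \right)} - 29442} + 97122\right) - 10574 = \left(\sqrt{\frac{104}{-191} - 29442} + 97122\right) - 10574 = \left(\sqrt{104 \left(- \frac{1}{191}\right) - 29442} + 97122\right) - 10574 = \left(\sqrt{- \frac{104}{191} - 29442} + 97122\right) - 10574 = \left(\sqrt{- \frac{5623526}{191}} + 97122\right) - 10574 = \left(\frac{i \sqrt{1074093466}}{191} + 97122\right) - 10574 = \left(97122 + \frac{i \sqrt{1074093466}}{191}\right) - 10574 = 86548 + \frac{i \sqrt{1074093466}}{191}$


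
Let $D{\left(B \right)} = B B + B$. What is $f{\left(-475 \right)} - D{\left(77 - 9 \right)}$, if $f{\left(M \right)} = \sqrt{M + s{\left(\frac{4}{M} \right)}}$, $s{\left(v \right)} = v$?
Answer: $-4692 + \frac{i \sqrt{4286951}}{95} \approx -4692.0 + 21.795 i$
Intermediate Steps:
$D{\left(B \right)} = B + B^{2}$ ($D{\left(B \right)} = B^{2} + B = B + B^{2}$)
$f{\left(M \right)} = \sqrt{M + \frac{4}{M}}$
$f{\left(-475 \right)} - D{\left(77 - 9 \right)} = \sqrt{-475 + \frac{4}{-475}} - \left(77 - 9\right) \left(1 + \left(77 - 9\right)\right) = \sqrt{-475 + 4 \left(- \frac{1}{475}\right)} - \left(77 - 9\right) \left(1 + \left(77 - 9\right)\right) = \sqrt{-475 - \frac{4}{475}} - 68 \left(1 + 68\right) = \sqrt{- \frac{225629}{475}} - 68 \cdot 69 = \frac{i \sqrt{4286951}}{95} - 4692 = -4692 + \frac{i \sqrt{4286951}}{95}$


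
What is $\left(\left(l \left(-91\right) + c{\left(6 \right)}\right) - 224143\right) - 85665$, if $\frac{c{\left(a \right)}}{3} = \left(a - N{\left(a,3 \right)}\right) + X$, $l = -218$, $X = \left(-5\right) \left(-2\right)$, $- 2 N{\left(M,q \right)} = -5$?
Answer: $- \frac{579859}{2} \approx -2.8993 \cdot 10^{5}$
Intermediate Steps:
$N{\left(M,q \right)} = \frac{5}{2}$ ($N{\left(M,q \right)} = \left(- \frac{1}{2}\right) \left(-5\right) = \frac{5}{2}$)
$X = 10$
$c{\left(a \right)} = \frac{45}{2} + 3 a$ ($c{\left(a \right)} = 3 \left(\left(a - \frac{5}{2}\right) + 10\right) = 3 \left(\left(- \frac{5}{2} + a\right) + 10\right) = 3 \left(\frac{15}{2} + a\right) = \frac{45}{2} + 3 a$)
$\left(\left(l \left(-91\right) + c{\left(6 \right)}\right) - 224143\right) - 85665 = \left(\left(\left(-218\right) \left(-91\right) + \left(\frac{45}{2} + 3 \cdot 6\right)\right) - 224143\right) - 85665 = \left(\left(19838 + \left(\frac{45}{2} + 18\right)\right) - 224143\right) - 85665 = \left(\left(19838 + \frac{81}{2}\right) - 224143\right) - 85665 = \left(\frac{39757}{2} - 224143\right) - 85665 = - \frac{408529}{2} - 85665 = - \frac{579859}{2}$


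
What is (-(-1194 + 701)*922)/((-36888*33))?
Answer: -7837/20988 ≈ -0.37340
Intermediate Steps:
(-(-1194 + 701)*922)/((-36888*33)) = -(-493)*922/(-1217304) = -1*(-454546)*(-1/1217304) = 454546*(-1/1217304) = -7837/20988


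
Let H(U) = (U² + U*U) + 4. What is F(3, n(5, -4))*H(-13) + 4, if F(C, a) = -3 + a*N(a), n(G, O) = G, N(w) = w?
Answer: 7528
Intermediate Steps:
H(U) = 4 + 2*U² (H(U) = (U² + U²) + 4 = 2*U² + 4 = 4 + 2*U²)
F(C, a) = -3 + a² (F(C, a) = -3 + a*a = -3 + a²)
F(3, n(5, -4))*H(-13) + 4 = (-3 + 5²)*(4 + 2*(-13)²) + 4 = (-3 + 25)*(4 + 2*169) + 4 = 22*(4 + 338) + 4 = 22*342 + 4 = 7524 + 4 = 7528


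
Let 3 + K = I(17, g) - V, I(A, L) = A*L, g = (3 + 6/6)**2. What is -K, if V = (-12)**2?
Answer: -125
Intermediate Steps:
V = 144
g = 16 (g = (3 + 6*(1/6))**2 = (3 + 1)**2 = 4**2 = 16)
K = 125 (K = -3 + (17*16 - 1*144) = -3 + (272 - 144) = -3 + 128 = 125)
-K = -1*125 = -125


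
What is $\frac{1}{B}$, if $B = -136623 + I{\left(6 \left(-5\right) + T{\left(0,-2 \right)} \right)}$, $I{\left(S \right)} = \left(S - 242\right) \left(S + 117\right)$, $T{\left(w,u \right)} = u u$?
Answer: $- \frac{1}{161011} \approx -6.2108 \cdot 10^{-6}$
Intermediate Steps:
$T{\left(w,u \right)} = u^{2}$
$I{\left(S \right)} = \left(-242 + S\right) \left(117 + S\right)$
$B = -161011$ ($B = -136623 - \left(28314 - \left(6 \left(-5\right) + \left(-2\right)^{2}\right)^{2} + 125 \left(6 \left(-5\right) + \left(-2\right)^{2}\right)\right) = -136623 - \left(28314 - \left(-30 + 4\right)^{2} + 125 \left(-30 + 4\right)\right) = -136623 - \left(25064 - 676\right) = -136623 + \left(-28314 + 676 + 3250\right) = -136623 - 24388 = -161011$)
$\frac{1}{B} = \frac{1}{-161011} = - \frac{1}{161011}$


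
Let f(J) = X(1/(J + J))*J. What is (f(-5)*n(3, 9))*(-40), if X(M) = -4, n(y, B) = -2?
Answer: 1600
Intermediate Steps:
f(J) = -4*J
(f(-5)*n(3, 9))*(-40) = (-4*(-5)*(-2))*(-40) = (20*(-2))*(-40) = -40*(-40) = 1600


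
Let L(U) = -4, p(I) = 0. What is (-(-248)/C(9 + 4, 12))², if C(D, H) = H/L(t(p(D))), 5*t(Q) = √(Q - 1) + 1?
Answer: 61504/9 ≈ 6833.8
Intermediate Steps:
t(Q) = ⅕ + √(-1 + Q)/5 (t(Q) = (√(Q - 1) + 1)/5 = (√(-1 + Q) + 1)/5 = (1 + √(-1 + Q))/5 = ⅕ + √(-1 + Q)/5)
C(D, H) = -H/4 (C(D, H) = H/(-4) = H*(-¼) = -H/4)
(-(-248)/C(9 + 4, 12))² = (-(-248)/((-¼*12)))² = (-(-248)/(-3))² = (-(-248)*(-1)/3)² = (-1*248/3)² = (-248/3)² = 61504/9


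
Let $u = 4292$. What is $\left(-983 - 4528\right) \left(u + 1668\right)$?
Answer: $-32845560$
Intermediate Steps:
$\left(-983 - 4528\right) \left(u + 1668\right) = \left(-983 - 4528\right) \left(4292 + 1668\right) = \left(-5511\right) 5960 = -32845560$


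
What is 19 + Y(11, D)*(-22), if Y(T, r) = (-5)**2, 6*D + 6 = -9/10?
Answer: -531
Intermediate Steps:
D = -23/20 (D = -1 + (-9/10)/6 = -1 + (-9*1/10)/6 = -1 + (1/6)*(-9/10) = -1 - 3/20 = -23/20 ≈ -1.1500)
Y(T, r) = 25
19 + Y(11, D)*(-22) = 19 + 25*(-22) = 19 - 550 = -531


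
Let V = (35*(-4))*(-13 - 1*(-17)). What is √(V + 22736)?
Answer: 12*√154 ≈ 148.92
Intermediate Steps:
V = -560 (V = -140*(-13 + 17) = -140*4 = -560)
√(V + 22736) = √(-560 + 22736) = √22176 = 12*√154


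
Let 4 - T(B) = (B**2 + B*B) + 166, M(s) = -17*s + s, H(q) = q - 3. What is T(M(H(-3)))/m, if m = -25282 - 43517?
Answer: 6198/22933 ≈ 0.27027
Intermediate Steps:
H(q) = -3 + q
M(s) = -16*s
m = -68799
T(B) = -162 - 2*B**2 (T(B) = 4 - ((B**2 + B*B) + 166) = 4 - ((B**2 + B**2) + 166) = 4 - (2*B**2 + 166) = 4 - (166 + 2*B**2) = 4 + (-166 - 2*B**2) = -162 - 2*B**2)
T(M(H(-3)))/m = (-162 - 2*256*(-3 - 3)**2)/(-68799) = (-162 - 2*(-16*(-6))**2)*(-1/68799) = (-162 - 2*96**2)*(-1/68799) = (-162 - 2*9216)*(-1/68799) = (-162 - 18432)*(-1/68799) = -18594*(-1/68799) = 6198/22933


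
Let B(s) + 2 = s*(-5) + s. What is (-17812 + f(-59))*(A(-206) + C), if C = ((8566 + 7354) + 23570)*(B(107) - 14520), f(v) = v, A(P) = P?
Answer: 10550604241926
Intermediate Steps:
B(s) = -2 - 4*s (B(s) = -2 + (s*(-5) + s) = -2 + (-5*s + s) = -2 - 4*s)
C = -590375500 (C = ((8566 + 7354) + 23570)*((-2 - 4*107) - 14520) = (15920 + 23570)*((-2 - 428) - 14520) = 39490*(-430 - 14520) = 39490*(-14950) = -590375500)
(-17812 + f(-59))*(A(-206) + C) = (-17812 - 59)*(-206 - 590375500) = -17871*(-590375706) = 10550604241926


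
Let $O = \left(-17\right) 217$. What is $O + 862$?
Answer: $-2827$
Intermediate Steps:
$O = -3689$
$O + 862 = -3689 + 862 = -2827$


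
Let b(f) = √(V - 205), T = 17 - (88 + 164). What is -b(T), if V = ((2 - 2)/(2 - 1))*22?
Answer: -I*√205 ≈ -14.318*I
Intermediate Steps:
V = 0 (V = (0/1)*22 = (0*1)*22 = 0*22 = 0)
T = -235 (T = 17 - 1*252 = 17 - 252 = -235)
b(f) = I*√205 (b(f) = √(0 - 205) = √(-205) = I*√205)
-b(T) = -I*√205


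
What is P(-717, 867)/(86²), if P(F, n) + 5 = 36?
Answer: 31/7396 ≈ 0.0041915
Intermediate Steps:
P(F, n) = 31 (P(F, n) = -5 + 36 = 31)
P(-717, 867)/(86²) = 31/(86²) = 31/7396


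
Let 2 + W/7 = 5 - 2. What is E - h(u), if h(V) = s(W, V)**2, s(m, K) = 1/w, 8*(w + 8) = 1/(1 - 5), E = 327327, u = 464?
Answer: 21619619999/66049 ≈ 3.2733e+5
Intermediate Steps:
W = 7 (W = -14 + 7*(5 - 2) = -14 + 7*3 = -14 + 21 = 7)
w = -257/32 (w = -8 + 1/(8*(1 - 5)) = -8 + (1/8)/(-4) = -8 + (1/8)*(-1/4) = -8 - 1/32 = -257/32 ≈ -8.0313)
s(m, K) = -32/257 (s(m, K) = 1/(-257/32) = -32/257)
h(V) = 1024/66049 (h(V) = (-32/257)**2 = 1024/66049)
E - h(u) = 327327 - 1*1024/66049 = 327327 - 1024/66049 = 21619619999/66049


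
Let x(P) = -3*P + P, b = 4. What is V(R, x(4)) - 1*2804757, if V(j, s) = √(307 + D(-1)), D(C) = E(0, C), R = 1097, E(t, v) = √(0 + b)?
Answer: -2804757 + √309 ≈ -2.8047e+6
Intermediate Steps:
x(P) = -2*P
E(t, v) = 2 (E(t, v) = √(0 + 4) = √4 = 2)
D(C) = 2
V(j, s) = √309 (V(j, s) = √(307 + 2) = √309)
V(R, x(4)) - 1*2804757 = √309 - 1*2804757 = √309 - 2804757 = -2804757 + √309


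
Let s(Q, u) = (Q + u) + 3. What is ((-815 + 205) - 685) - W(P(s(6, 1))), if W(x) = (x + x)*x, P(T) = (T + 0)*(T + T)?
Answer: -81295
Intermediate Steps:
s(Q, u) = 3 + Q + u
P(T) = 2*T**2 (P(T) = T*(2*T) = 2*T**2)
W(x) = 2*x**2 (W(x) = (2*x)*x = 2*x**2)
((-815 + 205) - 685) - W(P(s(6, 1))) = ((-815 + 205) - 685) - 2*(2*(3 + 6 + 1)**2)**2 = (-610 - 685) - 2*(2*10**2)**2 = -1295 - 2*(2*100)**2 = -1295 - 2*200**2 = -1295 - 2*40000 = -1295 - 1*80000 = -1295 - 80000 = -81295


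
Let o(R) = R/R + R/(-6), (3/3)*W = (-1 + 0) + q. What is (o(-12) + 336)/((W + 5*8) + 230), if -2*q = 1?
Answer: 226/179 ≈ 1.2626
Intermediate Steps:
q = -½ (q = -½*1 = -½ ≈ -0.50000)
W = -3/2 (W = (-1 + 0) - ½ = -1 - ½ = -3/2 ≈ -1.5000)
o(R) = 1 - R/6 (o(R) = 1 + R*(-⅙) = 1 - R/6)
(o(-12) + 336)/((W + 5*8) + 230) = ((1 - ⅙*(-12)) + 336)/((-3/2 + 5*8) + 230) = ((1 + 2) + 336)/((-3/2 + 40) + 230) = (3 + 336)/(77/2 + 230) = 339/(537/2) = 339*(2/537) = 226/179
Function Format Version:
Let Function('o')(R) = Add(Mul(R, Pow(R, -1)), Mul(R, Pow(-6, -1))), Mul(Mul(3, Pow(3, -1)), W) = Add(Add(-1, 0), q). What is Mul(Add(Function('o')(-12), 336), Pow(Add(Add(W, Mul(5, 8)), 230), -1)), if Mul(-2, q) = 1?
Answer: Rational(226, 179) ≈ 1.2626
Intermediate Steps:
q = Rational(-1, 2) (q = Mul(Rational(-1, 2), 1) = Rational(-1, 2) ≈ -0.50000)
W = Rational(-3, 2) (W = Add(Add(-1, 0), Rational(-1, 2)) = Add(-1, Rational(-1, 2)) = Rational(-3, 2) ≈ -1.5000)
Function('o')(R) = Add(1, Mul(Rational(-1, 6), R)) (Function('o')(R) = Add(1, Mul(R, Rational(-1, 6))) = Add(1, Mul(Rational(-1, 6), R)))
Mul(Add(Function('o')(-12), 336), Pow(Add(Add(W, Mul(5, 8)), 230), -1)) = Mul(Add(Add(1, Mul(Rational(-1, 6), -12)), 336), Pow(Add(Add(Rational(-3, 2), Mul(5, 8)), 230), -1)) = Mul(Add(Add(1, 2), 336), Pow(Add(Add(Rational(-3, 2), 40), 230), -1)) = Mul(Add(3, 336), Pow(Add(Rational(77, 2), 230), -1)) = Mul(339, Pow(Rational(537, 2), -1)) = Mul(339, Rational(2, 537)) = Rational(226, 179)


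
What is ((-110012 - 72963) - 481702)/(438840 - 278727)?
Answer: -11661/2809 ≈ -4.1513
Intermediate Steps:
((-110012 - 72963) - 481702)/(438840 - 278727) = (-182975 - 481702)/160113 = -664677*1/160113 = -11661/2809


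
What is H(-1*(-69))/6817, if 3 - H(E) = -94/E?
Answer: 301/470373 ≈ 0.00063992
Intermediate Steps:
H(E) = 3 + 94/E (H(E) = 3 - (-94)/E = 3 + 94/E)
H(-1*(-69))/6817 = (3 + 94/((-1*(-69))))/6817 = (3 + 94/69)*(1/6817) = (301/69)*(1/6817) = 301/470373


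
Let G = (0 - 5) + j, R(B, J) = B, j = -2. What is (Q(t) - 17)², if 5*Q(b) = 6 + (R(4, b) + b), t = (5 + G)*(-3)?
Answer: 4761/25 ≈ 190.44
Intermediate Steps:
G = -7 (G = (0 - 5) - 2 = -5 - 2 = -7)
t = 6 (t = (5 - 7)*(-3) = -2*(-3) = 6)
Q(b) = 2 + b/5 (Q(b) = (6 + (4 + b))/5 = (10 + b)/5 = 2 + b/5)
(Q(t) - 17)² = ((2 + (⅕)*6) - 17)² = ((2 + 6/5) - 17)² = (16/5 - 17)² = (-69/5)² = 4761/25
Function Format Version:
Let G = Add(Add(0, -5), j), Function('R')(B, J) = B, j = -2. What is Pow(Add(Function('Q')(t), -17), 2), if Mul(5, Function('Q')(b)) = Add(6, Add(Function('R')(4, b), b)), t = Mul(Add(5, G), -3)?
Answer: Rational(4761, 25) ≈ 190.44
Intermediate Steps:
G = -7 (G = Add(Add(0, -5), -2) = Add(-5, -2) = -7)
t = 6 (t = Mul(Add(5, -7), -3) = Mul(-2, -3) = 6)
Function('Q')(b) = Add(2, Mul(Rational(1, 5), b)) (Function('Q')(b) = Mul(Rational(1, 5), Add(6, Add(4, b))) = Mul(Rational(1, 5), Add(10, b)) = Add(2, Mul(Rational(1, 5), b)))
Pow(Add(Function('Q')(t), -17), 2) = Pow(Add(Add(2, Mul(Rational(1, 5), 6)), -17), 2) = Pow(Add(Add(2, Rational(6, 5)), -17), 2) = Pow(Add(Rational(16, 5), -17), 2) = Pow(Rational(-69, 5), 2) = Rational(4761, 25)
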